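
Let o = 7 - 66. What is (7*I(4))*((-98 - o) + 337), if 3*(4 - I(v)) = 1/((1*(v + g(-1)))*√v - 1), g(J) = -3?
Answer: 22946/3 ≈ 7648.7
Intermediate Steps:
o = -59
I(v) = 4 - 1/(3*(-1 + √v*(-3 + v))) (I(v) = 4 - 1/(3*((1*(v - 3))*√v - 1)) = 4 - 1/(3*((1*(-3 + v))*√v - 1)) = 4 - 1/(3*((-3 + v)*√v - 1)) = 4 - 1/(3*(√v*(-3 + v) - 1)) = 4 - 1/(3*(-1 + √v*(-3 + v))))
(7*I(4))*((-98 - o) + 337) = (7*((-13 - 36*√4 + 12*4^(3/2))/(3*(-1 + 4^(3/2) - 3*√4))))*((-98 - 1*(-59)) + 337) = (7*((-13 - 36*2 + 12*8)/(3*(-1 + 8 - 3*2))))*((-98 + 59) + 337) = (7*((-13 - 72 + 96)/(3*(-1 + 8 - 6))))*(-39 + 337) = (7*((⅓)*11/1))*298 = (7*((⅓)*1*11))*298 = (7*(11/3))*298 = (77/3)*298 = 22946/3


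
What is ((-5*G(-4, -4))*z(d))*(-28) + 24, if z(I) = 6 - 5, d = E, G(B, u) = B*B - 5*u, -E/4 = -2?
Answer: 5064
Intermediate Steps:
E = 8 (E = -4*(-2) = 8)
G(B, u) = B² - 5*u
d = 8
z(I) = 1
((-5*G(-4, -4))*z(d))*(-28) + 24 = (-5*((-4)² - 5*(-4))*1)*(-28) + 24 = (-5*(16 + 20)*1)*(-28) + 24 = (-5*36*1)*(-28) + 24 = -180*1*(-28) + 24 = -180*(-28) + 24 = 5040 + 24 = 5064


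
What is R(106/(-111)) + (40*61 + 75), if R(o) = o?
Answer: 279059/111 ≈ 2514.0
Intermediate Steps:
R(106/(-111)) + (40*61 + 75) = 106/(-111) + (40*61 + 75) = 106*(-1/111) + (2440 + 75) = -106/111 + 2515 = 279059/111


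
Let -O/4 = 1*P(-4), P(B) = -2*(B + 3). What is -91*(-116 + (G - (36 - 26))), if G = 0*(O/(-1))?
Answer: 11466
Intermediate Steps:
P(B) = -6 - 2*B (P(B) = -2*(3 + B) = -6 - 2*B)
O = -8 (O = -4*(-6 - 2*(-4)) = -4*(-6 + 8) = -4*2 = -8)
G = 0 (G = 0*(-8/(-1)) = 0*(-8*(-1)) = 0*8 = 0)
-91*(-116 + (G - (36 - 26))) = -91*(-116 + (0 - (36 - 26))) = -91*(-116 + (0 - 1*10)) = -91*(-116 + (0 - 10)) = -91*(-116 - 10) = -91*(-126) = 11466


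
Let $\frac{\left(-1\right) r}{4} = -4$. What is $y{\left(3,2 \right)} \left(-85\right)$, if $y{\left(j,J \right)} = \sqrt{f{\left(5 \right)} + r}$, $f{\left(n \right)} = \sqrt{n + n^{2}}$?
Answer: $- 85 \sqrt{16 + \sqrt{30}} \approx -393.92$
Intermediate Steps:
$r = 16$ ($r = \left(-4\right) \left(-4\right) = 16$)
$y{\left(j,J \right)} = \sqrt{16 + \sqrt{30}}$ ($y{\left(j,J \right)} = \sqrt{\sqrt{5 \left(1 + 5\right)} + 16} = \sqrt{\sqrt{5 \cdot 6} + 16} = \sqrt{\sqrt{30} + 16} = \sqrt{16 + \sqrt{30}}$)
$y{\left(3,2 \right)} \left(-85\right) = \sqrt{16 + \sqrt{30}} \left(-85\right) = - 85 \sqrt{16 + \sqrt{30}}$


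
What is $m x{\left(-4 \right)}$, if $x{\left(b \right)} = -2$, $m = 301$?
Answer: $-602$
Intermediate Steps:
$m x{\left(-4 \right)} = 301 \left(-2\right) = -602$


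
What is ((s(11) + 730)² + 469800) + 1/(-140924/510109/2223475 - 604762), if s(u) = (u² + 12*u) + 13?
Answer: 1002703295727513440924009/685929895232127474 ≈ 1.4618e+6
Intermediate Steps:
s(u) = 13 + u² + 12*u
((s(11) + 730)² + 469800) + 1/(-140924/510109/2223475 - 604762) = (((13 + 11² + 12*11) + 730)² + 469800) + 1/(-140924/510109/2223475 - 604762) = (((13 + 121 + 132) + 730)² + 469800) + 1/(-140924*1/510109*(1/2223475) - 604762) = ((266 + 730)² + 469800) + 1/(-140924/510109*1/2223475 - 604762) = (996² + 469800) + 1/(-140924/1134214608775 - 604762) = (992016 + 469800) + 1/(-685929895232127474/1134214608775) = 1461816 - 1134214608775/685929895232127474 = 1002703295727513440924009/685929895232127474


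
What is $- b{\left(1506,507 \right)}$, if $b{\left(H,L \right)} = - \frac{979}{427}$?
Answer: $\frac{979}{427} \approx 2.2927$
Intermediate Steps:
$b{\left(H,L \right)} = - \frac{979}{427}$ ($b{\left(H,L \right)} = \left(-979\right) \frac{1}{427} = - \frac{979}{427}$)
$- b{\left(1506,507 \right)} = \left(-1\right) \left(- \frac{979}{427}\right) = \frac{979}{427}$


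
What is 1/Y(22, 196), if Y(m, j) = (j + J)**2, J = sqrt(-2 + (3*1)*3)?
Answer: (196 + sqrt(7))**(-2) ≈ 2.5342e-5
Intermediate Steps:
J = sqrt(7) (J = sqrt(-2 + 3*3) = sqrt(-2 + 9) = sqrt(7) ≈ 2.6458)
Y(m, j) = (j + sqrt(7))**2
1/Y(22, 196) = 1/((196 + sqrt(7))**2) = (196 + sqrt(7))**(-2)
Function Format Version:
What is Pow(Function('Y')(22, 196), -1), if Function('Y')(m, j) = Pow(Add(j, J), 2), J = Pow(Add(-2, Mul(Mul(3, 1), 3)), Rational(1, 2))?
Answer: Pow(Add(196, Pow(7, Rational(1, 2))), -2) ≈ 2.5342e-5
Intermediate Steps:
J = Pow(7, Rational(1, 2)) (J = Pow(Add(-2, Mul(3, 3)), Rational(1, 2)) = Pow(Add(-2, 9), Rational(1, 2)) = Pow(7, Rational(1, 2)) ≈ 2.6458)
Function('Y')(m, j) = Pow(Add(j, Pow(7, Rational(1, 2))), 2)
Pow(Function('Y')(22, 196), -1) = Pow(Pow(Add(196, Pow(7, Rational(1, 2))), 2), -1) = Pow(Add(196, Pow(7, Rational(1, 2))), -2)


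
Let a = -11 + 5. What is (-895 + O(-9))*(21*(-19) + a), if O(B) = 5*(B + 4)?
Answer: 372600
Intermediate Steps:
a = -6
O(B) = 20 + 5*B (O(B) = 5*(4 + B) = 20 + 5*B)
(-895 + O(-9))*(21*(-19) + a) = (-895 + (20 + 5*(-9)))*(21*(-19) - 6) = (-895 + (20 - 45))*(-399 - 6) = (-895 - 25)*(-405) = -920*(-405) = 372600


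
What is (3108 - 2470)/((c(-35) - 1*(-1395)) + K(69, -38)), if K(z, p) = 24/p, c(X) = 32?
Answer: 12122/27101 ≈ 0.44729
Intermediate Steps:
(3108 - 2470)/((c(-35) - 1*(-1395)) + K(69, -38)) = (3108 - 2470)/((32 - 1*(-1395)) + 24/(-38)) = 638/((32 + 1395) + 24*(-1/38)) = 638/(1427 - 12/19) = 638/(27101/19) = 638*(19/27101) = 12122/27101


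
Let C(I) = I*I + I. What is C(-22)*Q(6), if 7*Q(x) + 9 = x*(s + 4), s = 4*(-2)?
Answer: -2178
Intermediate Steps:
s = -8
Q(x) = -9/7 - 4*x/7 (Q(x) = -9/7 + (x*(-8 + 4))/7 = -9/7 + (x*(-4))/7 = -9/7 + (-4*x)/7 = -9/7 - 4*x/7)
C(I) = I + I**2 (C(I) = I**2 + I = I + I**2)
C(-22)*Q(6) = (-22*(1 - 22))*(-9/7 - 4/7*6) = (-22*(-21))*(-9/7 - 24/7) = 462*(-33/7) = -2178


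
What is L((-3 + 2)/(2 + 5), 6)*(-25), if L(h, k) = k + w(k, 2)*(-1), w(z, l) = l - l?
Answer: -150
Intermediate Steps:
w(z, l) = 0
L(h, k) = k (L(h, k) = k + 0*(-1) = k + 0 = k)
L((-3 + 2)/(2 + 5), 6)*(-25) = 6*(-25) = -150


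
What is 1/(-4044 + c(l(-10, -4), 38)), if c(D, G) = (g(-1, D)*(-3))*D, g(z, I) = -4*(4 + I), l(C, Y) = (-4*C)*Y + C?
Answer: 1/334596 ≈ 2.9887e-6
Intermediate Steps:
l(C, Y) = C - 4*C*Y (l(C, Y) = -4*C*Y + C = C - 4*C*Y)
g(z, I) = -16 - 4*I
c(D, G) = D*(48 + 12*D) (c(D, G) = ((-16 - 4*D)*(-3))*D = (48 + 12*D)*D = D*(48 + 12*D))
1/(-4044 + c(l(-10, -4), 38)) = 1/(-4044 + 12*(-10*(1 - 4*(-4)))*(4 - 10*(1 - 4*(-4)))) = 1/(-4044 + 12*(-10*(1 + 16))*(4 - 10*(1 + 16))) = 1/(-4044 + 12*(-10*17)*(4 - 10*17)) = 1/(-4044 + 12*(-170)*(4 - 170)) = 1/(-4044 + 12*(-170)*(-166)) = 1/(-4044 + 338640) = 1/334596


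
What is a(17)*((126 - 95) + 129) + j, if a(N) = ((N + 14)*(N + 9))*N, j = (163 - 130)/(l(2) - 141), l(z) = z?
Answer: 304732447/139 ≈ 2.1923e+6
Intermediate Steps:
j = -33/139 (j = (163 - 130)/(2 - 141) = 33/(-139) = 33*(-1/139) = -33/139 ≈ -0.23741)
a(N) = N*(9 + N)*(14 + N) (a(N) = ((14 + N)*(9 + N))*N = ((9 + N)*(14 + N))*N = N*(9 + N)*(14 + N))
a(17)*((126 - 95) + 129) + j = (17*(126 + 17² + 23*17))*((126 - 95) + 129) - 33/139 = (17*(126 + 289 + 391))*(31 + 129) - 33/139 = (17*806)*160 - 33/139 = 13702*160 - 33/139 = 2192320 - 33/139 = 304732447/139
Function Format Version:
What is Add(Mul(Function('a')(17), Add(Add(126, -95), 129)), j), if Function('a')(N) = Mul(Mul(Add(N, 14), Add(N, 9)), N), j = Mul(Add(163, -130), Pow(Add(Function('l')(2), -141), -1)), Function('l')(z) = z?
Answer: Rational(304732447, 139) ≈ 2.1923e+6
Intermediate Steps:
j = Rational(-33, 139) (j = Mul(Add(163, -130), Pow(Add(2, -141), -1)) = Mul(33, Pow(-139, -1)) = Mul(33, Rational(-1, 139)) = Rational(-33, 139) ≈ -0.23741)
Function('a')(N) = Mul(N, Add(9, N), Add(14, N)) (Function('a')(N) = Mul(Mul(Add(14, N), Add(9, N)), N) = Mul(Mul(Add(9, N), Add(14, N)), N) = Mul(N, Add(9, N), Add(14, N)))
Add(Mul(Function('a')(17), Add(Add(126, -95), 129)), j) = Add(Mul(Mul(17, Add(126, Pow(17, 2), Mul(23, 17))), Add(Add(126, -95), 129)), Rational(-33, 139)) = Add(Mul(Mul(17, Add(126, 289, 391)), Add(31, 129)), Rational(-33, 139)) = Add(Mul(Mul(17, 806), 160), Rational(-33, 139)) = Add(Mul(13702, 160), Rational(-33, 139)) = Add(2192320, Rational(-33, 139)) = Rational(304732447, 139)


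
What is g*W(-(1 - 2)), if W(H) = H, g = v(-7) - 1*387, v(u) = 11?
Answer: -376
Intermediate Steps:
g = -376 (g = 11 - 1*387 = 11 - 387 = -376)
g*W(-(1 - 2)) = -(-376)*(1 - 2) = -(-376)*(-1) = -376*1 = -376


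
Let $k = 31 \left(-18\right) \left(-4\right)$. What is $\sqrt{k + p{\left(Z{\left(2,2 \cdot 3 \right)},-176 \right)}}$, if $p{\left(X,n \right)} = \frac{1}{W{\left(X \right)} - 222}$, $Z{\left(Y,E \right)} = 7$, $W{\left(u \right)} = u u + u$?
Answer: $\frac{\sqrt{61504826}}{166} \approx 47.244$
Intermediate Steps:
$W{\left(u \right)} = u + u^{2}$ ($W{\left(u \right)} = u^{2} + u = u + u^{2}$)
$p{\left(X,n \right)} = \frac{1}{-222 + X \left(1 + X\right)}$ ($p{\left(X,n \right)} = \frac{1}{X \left(1 + X\right) - 222} = \frac{1}{-222 + X \left(1 + X\right)}$)
$k = 2232$ ($k = \left(-558\right) \left(-4\right) = 2232$)
$\sqrt{k + p{\left(Z{\left(2,2 \cdot 3 \right)},-176 \right)}} = \sqrt{2232 + \frac{1}{-222 + 7 \left(1 + 7\right)}} = \sqrt{2232 + \frac{1}{-222 + 7 \cdot 8}} = \sqrt{2232 + \frac{1}{-222 + 56}} = \sqrt{2232 + \frac{1}{-166}} = \sqrt{2232 - \frac{1}{166}} = \sqrt{\frac{370511}{166}} = \frac{\sqrt{61504826}}{166}$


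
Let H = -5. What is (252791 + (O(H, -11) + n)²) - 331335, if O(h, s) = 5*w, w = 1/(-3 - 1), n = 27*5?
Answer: -970479/16 ≈ -60655.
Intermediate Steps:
n = 135
w = -¼ (w = 1/(-4) = -¼ ≈ -0.25000)
O(h, s) = -5/4 (O(h, s) = 5*(-¼) = -5/4)
(252791 + (O(H, -11) + n)²) - 331335 = (252791 + (-5/4 + 135)²) - 331335 = (252791 + (535/4)²) - 331335 = (252791 + 286225/16) - 331335 = 4330881/16 - 331335 = -970479/16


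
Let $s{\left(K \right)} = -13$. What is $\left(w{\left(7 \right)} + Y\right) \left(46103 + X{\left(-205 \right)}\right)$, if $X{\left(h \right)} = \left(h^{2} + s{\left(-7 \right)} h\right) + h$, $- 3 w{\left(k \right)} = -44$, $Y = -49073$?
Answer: $-4444096300$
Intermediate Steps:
$w{\left(k \right)} = \frac{44}{3}$ ($w{\left(k \right)} = \left(- \frac{1}{3}\right) \left(-44\right) = \frac{44}{3}$)
$X{\left(h \right)} = h^{2} - 12 h$ ($X{\left(h \right)} = \left(h^{2} - 13 h\right) + h = h^{2} - 12 h$)
$\left(w{\left(7 \right)} + Y\right) \left(46103 + X{\left(-205 \right)}\right) = \left(\frac{44}{3} - 49073\right) \left(46103 - 205 \left(-12 - 205\right)\right) = - \frac{147175 \left(46103 - -44485\right)}{3} = - \frac{147175 \left(46103 + 44485\right)}{3} = \left(- \frac{147175}{3}\right) 90588 = -4444096300$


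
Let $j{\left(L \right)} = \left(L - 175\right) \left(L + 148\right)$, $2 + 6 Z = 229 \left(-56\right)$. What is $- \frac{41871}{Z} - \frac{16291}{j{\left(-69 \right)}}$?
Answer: $\frac{2525790371}{123616988} \approx 20.432$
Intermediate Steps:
$Z = - \frac{6413}{3}$ ($Z = - \frac{1}{3} + \frac{229 \left(-56\right)}{6} = - \frac{1}{3} + \frac{1}{6} \left(-12824\right) = - \frac{1}{3} - \frac{6412}{3} = - \frac{6413}{3} \approx -2137.7$)
$j{\left(L \right)} = \left(-175 + L\right) \left(148 + L\right)$
$- \frac{41871}{Z} - \frac{16291}{j{\left(-69 \right)}} = - \frac{41871}{- \frac{6413}{3}} - \frac{16291}{-25900 + \left(-69\right)^{2} - -1863} = \left(-41871\right) \left(- \frac{3}{6413}\right) - \frac{16291}{-25900 + 4761 + 1863} = \frac{125613}{6413} - \frac{16291}{-19276} = \frac{125613}{6413} - - \frac{16291}{19276} = \frac{125613}{6413} + \frac{16291}{19276} = \frac{2525790371}{123616988}$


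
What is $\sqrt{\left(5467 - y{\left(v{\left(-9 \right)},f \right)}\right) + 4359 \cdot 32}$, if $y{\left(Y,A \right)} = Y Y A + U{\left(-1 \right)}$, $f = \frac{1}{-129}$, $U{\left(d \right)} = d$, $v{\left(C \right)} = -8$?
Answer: $\frac{2 \sqrt{603055263}}{129} \approx 380.73$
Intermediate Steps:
$f = - \frac{1}{129} \approx -0.0077519$
$y{\left(Y,A \right)} = -1 + A Y^{2}$ ($y{\left(Y,A \right)} = Y Y A - 1 = Y^{2} A - 1 = A Y^{2} - 1 = -1 + A Y^{2}$)
$\sqrt{\left(5467 - y{\left(v{\left(-9 \right)},f \right)}\right) + 4359 \cdot 32} = \sqrt{\left(5467 - \left(-1 - \frac{\left(-8\right)^{2}}{129}\right)\right) + 4359 \cdot 32} = \sqrt{\left(5467 - \left(-1 - \frac{64}{129}\right)\right) + 139488} = \sqrt{\left(5467 - - \frac{193}{129}\right) + 139488} = \sqrt{\left(5467 + \frac{193}{129}\right) + 139488} = \sqrt{\frac{705436}{129} + 139488} = \sqrt{\frac{18699388}{129}} = \frac{2 \sqrt{603055263}}{129}$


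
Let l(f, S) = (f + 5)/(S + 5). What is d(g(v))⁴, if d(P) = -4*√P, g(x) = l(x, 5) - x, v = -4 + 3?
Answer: 12544/25 ≈ 501.76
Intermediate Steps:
v = -1
l(f, S) = (5 + f)/(5 + S)
g(x) = ½ - 9*x/10 (g(x) = (5 + x)/(5 + 5) - x = (5 + x)/10 - x = (½ + x/10) - x = ½ - 9*x/10)
d(g(v))⁴ = (-4*√(½ - 9/10*(-1)))⁴ = (-4*√(½ + 9/10))⁴ = (-4*√35/5)⁴ = 12544/25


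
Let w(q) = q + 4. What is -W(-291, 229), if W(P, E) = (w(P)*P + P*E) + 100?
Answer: -16978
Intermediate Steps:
w(q) = 4 + q
W(P, E) = 100 + E*P + P*(4 + P) (W(P, E) = ((4 + P)*P + P*E) + 100 = (P*(4 + P) + E*P) + 100 = (E*P + P*(4 + P)) + 100 = 100 + E*P + P*(4 + P))
-W(-291, 229) = -(100 + 229*(-291) - 291*(4 - 291)) = -(100 - 66639 - 291*(-287)) = -(100 - 66639 + 83517) = -1*16978 = -16978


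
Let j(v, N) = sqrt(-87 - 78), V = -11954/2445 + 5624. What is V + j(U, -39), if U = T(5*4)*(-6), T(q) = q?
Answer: 13738726/2445 + I*sqrt(165) ≈ 5619.1 + 12.845*I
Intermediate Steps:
V = 13738726/2445 (V = -11954*1/2445 + 5624 = -11954/2445 + 5624 = 13738726/2445 ≈ 5619.1)
U = -120 (U = (5*4)*(-6) = 20*(-6) = -120)
j(v, N) = I*sqrt(165) (j(v, N) = sqrt(-165) = I*sqrt(165))
V + j(U, -39) = 13738726/2445 + I*sqrt(165)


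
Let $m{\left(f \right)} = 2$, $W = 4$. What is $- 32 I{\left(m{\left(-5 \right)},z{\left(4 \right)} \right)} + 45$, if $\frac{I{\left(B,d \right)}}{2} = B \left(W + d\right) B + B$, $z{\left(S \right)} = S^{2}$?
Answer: $-5203$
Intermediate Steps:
$I{\left(B,d \right)} = 2 B + 2 B^{2} \left(4 + d\right)$ ($I{\left(B,d \right)} = 2 \left(B \left(4 + d\right) B + B\right) = 2 \left(B^{2} \left(4 + d\right) + B\right) = 2 \left(B + B^{2} \left(4 + d\right)\right) = 2 B + 2 B^{2} \left(4 + d\right)$)
$- 32 I{\left(m{\left(-5 \right)},z{\left(4 \right)} \right)} + 45 = - 32 \cdot 2 \cdot 2 \left(1 + 4 \cdot 2 + 2 \cdot 4^{2}\right) + 45 = - 32 \cdot 2 \cdot 2 \left(1 + 8 + 2 \cdot 16\right) + 45 = - 32 \cdot 2 \cdot 2 \left(1 + 8 + 32\right) + 45 = - 32 \cdot 2 \cdot 2 \cdot 41 + 45 = \left(-32\right) 164 + 45 = -5248 + 45 = -5203$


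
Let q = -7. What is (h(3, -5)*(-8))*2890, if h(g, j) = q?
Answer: 161840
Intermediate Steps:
h(g, j) = -7
(h(3, -5)*(-8))*2890 = -7*(-8)*2890 = 56*2890 = 161840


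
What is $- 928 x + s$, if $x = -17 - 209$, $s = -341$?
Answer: $209387$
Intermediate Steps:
$x = -226$ ($x = -17 - 209 = -226$)
$- 928 x + s = \left(-928\right) \left(-226\right) - 341 = 209728 - 341 = 209387$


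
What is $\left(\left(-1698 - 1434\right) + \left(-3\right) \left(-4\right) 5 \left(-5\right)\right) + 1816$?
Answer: $-1616$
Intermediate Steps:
$\left(\left(-1698 - 1434\right) + \left(-3\right) \left(-4\right) 5 \left(-5\right)\right) + 1816 = \left(-3132 + 12 \left(-25\right)\right) + 1816 = \left(-3132 - 300\right) + 1816 = -3432 + 1816 = -1616$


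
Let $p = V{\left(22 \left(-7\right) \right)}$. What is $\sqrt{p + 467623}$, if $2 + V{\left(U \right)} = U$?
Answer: $\sqrt{467467} \approx 683.72$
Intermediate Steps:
$V{\left(U \right)} = -2 + U$
$p = -156$ ($p = -2 + 22 \left(-7\right) = -2 - 154 = -156$)
$\sqrt{p + 467623} = \sqrt{-156 + 467623} = \sqrt{467467}$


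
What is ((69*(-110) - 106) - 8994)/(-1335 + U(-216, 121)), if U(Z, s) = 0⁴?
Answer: 3338/267 ≈ 12.502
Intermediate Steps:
U(Z, s) = 0
((69*(-110) - 106) - 8994)/(-1335 + U(-216, 121)) = ((69*(-110) - 106) - 8994)/(-1335 + 0) = ((-7590 - 106) - 8994)/(-1335) = (-7696 - 8994)*(-1/1335) = -16690*(-1/1335) = 3338/267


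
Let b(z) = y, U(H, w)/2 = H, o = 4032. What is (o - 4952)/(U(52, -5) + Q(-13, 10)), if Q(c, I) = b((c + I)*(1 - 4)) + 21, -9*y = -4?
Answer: -8280/1129 ≈ -7.3339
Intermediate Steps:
y = 4/9 (y = -⅑*(-4) = 4/9 ≈ 0.44444)
U(H, w) = 2*H
b(z) = 4/9
Q(c, I) = 193/9 (Q(c, I) = 4/9 + 21 = 193/9)
(o - 4952)/(U(52, -5) + Q(-13, 10)) = (4032 - 4952)/(2*52 + 193/9) = -920/(104 + 193/9) = -920/1129/9 = -920*9/1129 = -8280/1129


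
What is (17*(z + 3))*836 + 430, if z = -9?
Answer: -84842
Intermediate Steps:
(17*(z + 3))*836 + 430 = (17*(-9 + 3))*836 + 430 = (17*(-6))*836 + 430 = -102*836 + 430 = -85272 + 430 = -84842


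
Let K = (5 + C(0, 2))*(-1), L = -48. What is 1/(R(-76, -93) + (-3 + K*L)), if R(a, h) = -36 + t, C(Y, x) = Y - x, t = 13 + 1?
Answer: 1/119 ≈ 0.0084034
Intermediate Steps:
t = 14
R(a, h) = -22 (R(a, h) = -36 + 14 = -22)
K = -3 (K = (5 + (0 - 1*2))*(-1) = (5 + (0 - 2))*(-1) = (5 - 2)*(-1) = 3*(-1) = -3)
1/(R(-76, -93) + (-3 + K*L)) = 1/(-22 + (-3 - 3*(-48))) = 1/(-22 + (-3 + 144)) = 1/(-22 + 141) = 1/119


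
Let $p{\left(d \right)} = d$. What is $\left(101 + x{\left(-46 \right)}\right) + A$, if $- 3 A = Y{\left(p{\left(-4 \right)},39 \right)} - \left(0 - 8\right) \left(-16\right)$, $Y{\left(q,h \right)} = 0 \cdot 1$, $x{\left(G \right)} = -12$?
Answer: $\frac{395}{3} \approx 131.67$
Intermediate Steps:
$Y{\left(q,h \right)} = 0$
$A = \frac{128}{3}$ ($A = - \frac{0 - \left(0 - 8\right) \left(-16\right)}{3} = - \frac{0 - \left(-8\right) \left(-16\right)}{3} = - \frac{0 - 128}{3} = \left(- \frac{1}{3}\right) \left(-128\right) = \frac{128}{3} \approx 42.667$)
$\left(101 + x{\left(-46 \right)}\right) + A = \left(101 - 12\right) + \frac{128}{3} = 89 + \frac{128}{3} = \frac{395}{3}$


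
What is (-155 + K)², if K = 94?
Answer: 3721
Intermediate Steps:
(-155 + K)² = (-155 + 94)² = (-61)² = 3721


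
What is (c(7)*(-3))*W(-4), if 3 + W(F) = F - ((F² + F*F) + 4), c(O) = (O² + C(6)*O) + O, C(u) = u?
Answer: 12642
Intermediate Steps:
c(O) = O² + 7*O (c(O) = (O² + 6*O) + O = O² + 7*O)
W(F) = -7 + F - 2*F² (W(F) = -3 + (F - ((F² + F*F) + 4)) = -3 + (F - ((F² + F²) + 4)) = -3 + (F - (2*F² + 4)) = -3 + (F - (4 + 2*F²)) = -3 + (F + (-4 - 2*F²)) = -3 + (-4 + F - 2*F²) = -7 + F - 2*F²)
(c(7)*(-3))*W(-4) = ((7*(7 + 7))*(-3))*(-7 - 4 - 2*(-4)²) = ((7*14)*(-3))*(-7 - 4 - 2*16) = (98*(-3))*(-7 - 4 - 32) = -294*(-43) = 12642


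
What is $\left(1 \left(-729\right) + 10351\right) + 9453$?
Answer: $19075$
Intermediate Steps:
$\left(1 \left(-729\right) + 10351\right) + 9453 = \left(-729 + 10351\right) + 9453 = 9622 + 9453 = 19075$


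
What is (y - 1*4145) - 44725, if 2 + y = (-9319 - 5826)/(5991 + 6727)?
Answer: -621569241/12718 ≈ -48873.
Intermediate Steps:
y = -40581/12718 (y = -2 + (-9319 - 5826)/(5991 + 6727) = -2 - 15145/12718 = -40581/12718 ≈ -3.1908)
(y - 1*4145) - 44725 = (-40581/12718 - 1*4145) - 44725 = (-40581/12718 - 4145) - 44725 = -52756691/12718 - 44725 = -621569241/12718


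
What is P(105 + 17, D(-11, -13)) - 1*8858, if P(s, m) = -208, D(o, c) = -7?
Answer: -9066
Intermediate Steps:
P(105 + 17, D(-11, -13)) - 1*8858 = -208 - 1*8858 = -208 - 8858 = -9066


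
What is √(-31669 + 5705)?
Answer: 2*I*√6491 ≈ 161.13*I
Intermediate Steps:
√(-31669 + 5705) = √(-25964) = 2*I*√6491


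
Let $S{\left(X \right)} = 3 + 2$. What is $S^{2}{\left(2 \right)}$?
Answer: $25$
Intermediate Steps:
$S{\left(X \right)} = 5$
$S^{2}{\left(2 \right)} = 5^{2} = 25$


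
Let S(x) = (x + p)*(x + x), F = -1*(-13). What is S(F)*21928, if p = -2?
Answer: 6271408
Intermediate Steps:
F = 13
S(x) = 2*x*(-2 + x) (S(x) = (x - 2)*(x + x) = (-2 + x)*(2*x) = 2*x*(-2 + x))
S(F)*21928 = (2*13*(-2 + 13))*21928 = (2*13*11)*21928 = 286*21928 = 6271408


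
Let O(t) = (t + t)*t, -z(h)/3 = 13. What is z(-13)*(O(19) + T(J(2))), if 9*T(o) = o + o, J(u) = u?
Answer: -84526/3 ≈ -28175.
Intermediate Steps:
z(h) = -39 (z(h) = -3*13 = -39)
T(o) = 2*o/9 (T(o) = (o + o)/9 = (2*o)/9 = 2*o/9)
O(t) = 2*t² (O(t) = (2*t)*t = 2*t²)
z(-13)*(O(19) + T(J(2))) = -39*(2*19² + (2/9)*2) = -39*(2*361 + 4/9) = -39*(722 + 4/9) = -39*6502/9 = -84526/3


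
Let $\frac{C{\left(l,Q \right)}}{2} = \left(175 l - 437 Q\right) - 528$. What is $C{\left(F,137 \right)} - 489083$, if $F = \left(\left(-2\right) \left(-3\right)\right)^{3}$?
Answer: $-534277$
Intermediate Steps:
$F = 216$ ($F = 6^{3} = 216$)
$C{\left(l,Q \right)} = -1056 - 874 Q + 350 l$ ($C{\left(l,Q \right)} = 2 \left(\left(175 l - 437 Q\right) - 528\right) = 2 \left(\left(- 437 Q + 175 l\right) - 528\right) = 2 \left(-528 - 437 Q + 175 l\right) = -1056 - 874 Q + 350 l$)
$C{\left(F,137 \right)} - 489083 = \left(-1056 - 119738 + 350 \cdot 216\right) - 489083 = \left(-1056 - 119738 + 75600\right) - 489083 = -45194 - 489083 = -534277$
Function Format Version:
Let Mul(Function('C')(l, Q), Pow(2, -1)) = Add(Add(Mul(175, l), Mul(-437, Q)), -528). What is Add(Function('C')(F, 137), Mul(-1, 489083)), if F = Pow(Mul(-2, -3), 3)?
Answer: -534277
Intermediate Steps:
F = 216 (F = Pow(6, 3) = 216)
Function('C')(l, Q) = Add(-1056, Mul(-874, Q), Mul(350, l)) (Function('C')(l, Q) = Mul(2, Add(Add(Mul(175, l), Mul(-437, Q)), -528)) = Mul(2, Add(Add(Mul(-437, Q), Mul(175, l)), -528)) = Mul(2, Add(-528, Mul(-437, Q), Mul(175, l))) = Add(-1056, Mul(-874, Q), Mul(350, l)))
Add(Function('C')(F, 137), Mul(-1, 489083)) = Add(Add(-1056, Mul(-874, 137), Mul(350, 216)), Mul(-1, 489083)) = Add(Add(-1056, -119738, 75600), -489083) = Add(-45194, -489083) = -534277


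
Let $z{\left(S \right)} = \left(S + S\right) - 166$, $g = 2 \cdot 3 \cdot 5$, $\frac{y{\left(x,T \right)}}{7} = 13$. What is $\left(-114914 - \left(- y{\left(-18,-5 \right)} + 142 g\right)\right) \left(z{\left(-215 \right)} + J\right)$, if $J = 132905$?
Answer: $-15755752647$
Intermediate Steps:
$y{\left(x,T \right)} = 91$ ($y{\left(x,T \right)} = 7 \cdot 13 = 91$)
$g = 30$ ($g = 6 \cdot 5 = 30$)
$z{\left(S \right)} = -166 + 2 S$ ($z{\left(S \right)} = 2 S - 166 = -166 + 2 S$)
$\left(-114914 - \left(- y{\left(-18,-5 \right)} + 142 g\right)\right) \left(z{\left(-215 \right)} + J\right) = \left(-114914 + \left(91 - 4260\right)\right) \left(\left(-166 + 2 \left(-215\right)\right) + 132905\right) = \left(-114914 + \left(91 - 4260\right)\right) \left(\left(-166 - 430\right) + 132905\right) = \left(-114914 - 4169\right) \left(-596 + 132905\right) = \left(-119083\right) 132309 = -15755752647$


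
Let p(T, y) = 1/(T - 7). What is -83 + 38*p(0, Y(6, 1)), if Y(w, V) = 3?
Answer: -619/7 ≈ -88.429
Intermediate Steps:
p(T, y) = 1/(-7 + T)
-83 + 38*p(0, Y(6, 1)) = -83 + 38/(-7 + 0) = -83 + 38/(-7) = -83 + 38*(-1/7) = -83 - 38/7 = -619/7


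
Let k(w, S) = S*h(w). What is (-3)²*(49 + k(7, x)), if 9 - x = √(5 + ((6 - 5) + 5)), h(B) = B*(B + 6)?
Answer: 7812 - 819*√11 ≈ 5095.7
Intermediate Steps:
h(B) = B*(6 + B)
x = 9 - √11 (x = 9 - √(5 + ((6 - 5) + 5)) = 9 - √(5 + (1 + 5)) = 9 - √(5 + 6) = 9 - √11 ≈ 5.6834)
k(w, S) = S*w*(6 + w) (k(w, S) = S*(w*(6 + w)) = S*w*(6 + w))
(-3)²*(49 + k(7, x)) = (-3)²*(49 + (9 - √11)*7*(6 + 7)) = 9*(49 + (9 - √11)*7*13) = 9*(49 + (819 - 91*√11)) = 9*(868 - 91*√11) = 7812 - 819*√11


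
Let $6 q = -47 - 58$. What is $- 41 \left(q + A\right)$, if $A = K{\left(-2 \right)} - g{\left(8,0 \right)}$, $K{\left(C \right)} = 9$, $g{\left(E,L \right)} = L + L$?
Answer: $\frac{697}{2} \approx 348.5$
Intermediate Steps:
$g{\left(E,L \right)} = 2 L$
$A = 9$ ($A = 9 - 2 \cdot 0 = 9 - 0 = 9 + 0 = 9$)
$q = - \frac{35}{2}$ ($q = \frac{-47 - 58}{6} = \frac{1}{6} \left(-105\right) = - \frac{35}{2} \approx -17.5$)
$- 41 \left(q + A\right) = - 41 \left(- \frac{35}{2} + 9\right) = \left(-41\right) \left(- \frac{17}{2}\right) = \frac{697}{2}$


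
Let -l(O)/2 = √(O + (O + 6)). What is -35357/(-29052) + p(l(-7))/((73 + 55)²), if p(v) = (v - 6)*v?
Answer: 4518433/3718656 + 3*I*√2/2048 ≈ 1.2151 + 0.0020716*I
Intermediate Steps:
l(O) = -2*√(6 + 2*O) (l(O) = -2*√(O + (O + 6)) = -2*√(O + (6 + O)) = -2*√(6 + 2*O))
p(v) = v*(-6 + v) (p(v) = (-6 + v)*v = v*(-6 + v))
-35357/(-29052) + p(l(-7))/((73 + 55)²) = -35357/(-29052) + ((-2*√(6 + 2*(-7)))*(-6 - 2*√(6 + 2*(-7))))/((73 + 55)²) = -35357*(-1/29052) + ((-2*√(6 - 14))*(-6 - 2*√(6 - 14)))/(128²) = 35357/29052 + ((-4*I*√2)*(-6 - 4*I*√2))/16384 = 35357/29052 + ((-4*I*√2)*(-6 - 4*I*√2))*(1/16384) = 35357/29052 - 4*I*√2*(-6 - 4*I*√2)*(1/16384) = 35357/29052 - I*√2*(-6 - 4*I*√2)/4096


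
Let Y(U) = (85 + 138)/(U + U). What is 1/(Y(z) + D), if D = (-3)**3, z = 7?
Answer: -14/155 ≈ -0.090323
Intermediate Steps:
D = -27
Y(U) = 223/(2*U) (Y(U) = 223/((2*U)) = 223*(1/(2*U)) = 223/(2*U))
1/(Y(z) + D) = 1/((223/2)/7 - 27) = 1/((223/2)*(1/7) - 27) = 1/(223/14 - 27) = 1/(-155/14) = -14/155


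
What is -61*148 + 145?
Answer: -8883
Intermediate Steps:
-61*148 + 145 = -9028 + 145 = -8883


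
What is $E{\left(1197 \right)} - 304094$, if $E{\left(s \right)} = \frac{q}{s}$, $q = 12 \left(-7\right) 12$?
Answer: $- \frac{5777802}{19} \approx -3.041 \cdot 10^{5}$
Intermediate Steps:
$q = -1008$ ($q = \left(-84\right) 12 = -1008$)
$E{\left(s \right)} = - \frac{1008}{s}$
$E{\left(1197 \right)} - 304094 = - \frac{1008}{1197} - 304094 = \left(-1008\right) \frac{1}{1197} - 304094 = - \frac{16}{19} - 304094 = - \frac{5777802}{19}$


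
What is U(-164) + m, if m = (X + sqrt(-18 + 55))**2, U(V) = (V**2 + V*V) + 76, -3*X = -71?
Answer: 490186/9 + 142*sqrt(37)/3 ≈ 54753.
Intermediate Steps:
X = 71/3 (X = -1/3*(-71) = 71/3 ≈ 23.667)
U(V) = 76 + 2*V**2 (U(V) = (V**2 + V**2) + 76 = 2*V**2 + 76 = 76 + 2*V**2)
m = (71/3 + sqrt(37))**2 (m = (71/3 + sqrt(-18 + 55))**2 = (71/3 + sqrt(37))**2 ≈ 885.03)
U(-164) + m = (76 + 2*(-164)**2) + (5374/9 + 142*sqrt(37)/3) = (76 + 2*26896) + (5374/9 + 142*sqrt(37)/3) = (76 + 53792) + (5374/9 + 142*sqrt(37)/3) = 53868 + (5374/9 + 142*sqrt(37)/3) = 490186/9 + 142*sqrt(37)/3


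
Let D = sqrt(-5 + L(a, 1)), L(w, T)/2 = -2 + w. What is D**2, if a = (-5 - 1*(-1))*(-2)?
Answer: 7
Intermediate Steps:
a = 8 (a = (-5 + 1)*(-2) = -4*(-2) = 8)
L(w, T) = -4 + 2*w (L(w, T) = 2*(-2 + w) = -4 + 2*w)
D = sqrt(7) (D = sqrt(-5 + (-4 + 2*8)) = sqrt(-5 + (-4 + 16)) = sqrt(-5 + 12) = sqrt(7) ≈ 2.6458)
D**2 = (sqrt(7))**2 = 7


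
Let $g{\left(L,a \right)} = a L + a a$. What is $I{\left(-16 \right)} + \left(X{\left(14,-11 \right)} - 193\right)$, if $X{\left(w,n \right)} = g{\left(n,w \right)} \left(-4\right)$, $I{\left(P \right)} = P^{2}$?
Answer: $-105$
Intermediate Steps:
$g{\left(L,a \right)} = a^{2} + L a$ ($g{\left(L,a \right)} = L a + a^{2} = a^{2} + L a$)
$X{\left(w,n \right)} = - 4 w \left(n + w\right)$ ($X{\left(w,n \right)} = w \left(n + w\right) \left(-4\right) = - 4 w \left(n + w\right)$)
$I{\left(-16 \right)} + \left(X{\left(14,-11 \right)} - 193\right) = \left(-16\right)^{2} - \left(193 + 56 \left(-11 + 14\right)\right) = 256 - \left(193 + 56 \cdot 3\right) = 256 - 361 = -105$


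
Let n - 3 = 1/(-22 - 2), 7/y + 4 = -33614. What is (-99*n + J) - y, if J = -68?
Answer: -48527555/134472 ≈ -360.88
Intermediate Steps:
y = -7/33618 (y = 7/(-4 - 33614) = 7/(-33618) = 7*(-1/33618) = -7/33618 ≈ -0.00020822)
n = 71/24 (n = 3 + 1/(-22 - 2) = 3 + 1/(-24) = 3 - 1/24 = 71/24 ≈ 2.9583)
(-99*n + J) - y = (-99*71/24 - 68) - 1*(-7/33618) = (-2343/8 - 68) + 7/33618 = -2887/8 + 7/33618 = -48527555/134472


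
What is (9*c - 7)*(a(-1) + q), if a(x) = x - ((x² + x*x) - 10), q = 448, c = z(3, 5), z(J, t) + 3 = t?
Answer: 5005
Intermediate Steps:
z(J, t) = -3 + t
c = 2 (c = -3 + 5 = 2)
a(x) = 10 + x - 2*x² (a(x) = x - ((x² + x²) - 10) = x - (2*x² - 10) = x - (-10 + 2*x²) = x + (10 - 2*x²) = 10 + x - 2*x²)
(9*c - 7)*(a(-1) + q) = (9*2 - 7)*((10 - 1 - 2*(-1)²) + 448) = (18 - 7)*((10 - 1 - 2*1) + 448) = 11*((10 - 1 - 2) + 448) = 11*(7 + 448) = 11*455 = 5005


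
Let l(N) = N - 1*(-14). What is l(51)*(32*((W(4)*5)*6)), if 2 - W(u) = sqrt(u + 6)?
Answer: 124800 - 62400*sqrt(10) ≈ -72526.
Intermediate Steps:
l(N) = 14 + N (l(N) = N + 14 = 14 + N)
W(u) = 2 - sqrt(6 + u) (W(u) = 2 - sqrt(u + 6) = 2 - sqrt(6 + u))
l(51)*(32*((W(4)*5)*6)) = (14 + 51)*(32*(((2 - sqrt(6 + 4))*5)*6)) = 65*(32*(((2 - sqrt(10))*5)*6)) = 65*(32*((10 - 5*sqrt(10))*6)) = 65*(32*(60 - 30*sqrt(10))) = 65*(1920 - 960*sqrt(10)) = 124800 - 62400*sqrt(10)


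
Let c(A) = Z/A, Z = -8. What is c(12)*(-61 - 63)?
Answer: 248/3 ≈ 82.667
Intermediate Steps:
c(A) = -8/A
c(12)*(-61 - 63) = (-8/12)*(-61 - 63) = -8*1/12*(-124) = -⅔*(-124) = 248/3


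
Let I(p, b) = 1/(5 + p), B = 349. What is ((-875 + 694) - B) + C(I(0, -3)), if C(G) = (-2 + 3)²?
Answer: -529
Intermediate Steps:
C(G) = 1 (C(G) = 1² = 1)
((-875 + 694) - B) + C(I(0, -3)) = ((-875 + 694) - 1*349) + 1 = (-181 - 349) + 1 = -530 + 1 = -529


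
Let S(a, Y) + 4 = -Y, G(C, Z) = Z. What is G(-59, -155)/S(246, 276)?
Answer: 31/56 ≈ 0.55357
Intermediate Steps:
S(a, Y) = -4 - Y
G(-59, -155)/S(246, 276) = -155/(-4 - 1*276) = -155/(-4 - 276) = -155/(-280) = -155*(-1/280) = 31/56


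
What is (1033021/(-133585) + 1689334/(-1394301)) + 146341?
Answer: 27255471929902274/186257699085 ≈ 1.4633e+5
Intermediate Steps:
(1033021/(-133585) + 1689334/(-1394301)) + 146341 = (1033021*(-1/133585) + 1689334*(-1/1394301)) + 146341 = (-1033021/133585 - 1689334/1394301) + 146341 = -1666011895711/186257699085 + 146341 = 27255471929902274/186257699085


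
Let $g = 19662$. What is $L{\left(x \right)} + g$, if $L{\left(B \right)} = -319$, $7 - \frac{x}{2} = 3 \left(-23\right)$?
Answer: $19343$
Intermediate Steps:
$x = 152$ ($x = 14 - 2 \cdot 3 \left(-23\right) = 14 - -138 = 14 + 138 = 152$)
$L{\left(x \right)} + g = -319 + 19662 = 19343$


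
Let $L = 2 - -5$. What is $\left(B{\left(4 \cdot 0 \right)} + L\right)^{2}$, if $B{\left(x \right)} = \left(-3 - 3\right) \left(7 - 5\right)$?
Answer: $25$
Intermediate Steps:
$L = 7$ ($L = 2 + 5 = 7$)
$B{\left(x \right)} = -12$ ($B{\left(x \right)} = \left(-6\right) 2 = -12$)
$\left(B{\left(4 \cdot 0 \right)} + L\right)^{2} = \left(-12 + 7\right)^{2} = \left(-5\right)^{2} = 25$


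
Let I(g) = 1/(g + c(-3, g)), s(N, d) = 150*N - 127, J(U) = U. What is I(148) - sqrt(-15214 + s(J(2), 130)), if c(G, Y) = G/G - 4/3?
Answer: 3/443 - 13*I*sqrt(89) ≈ 0.006772 - 122.64*I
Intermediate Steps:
c(G, Y) = -1/3 (c(G, Y) = 1 - 4*1/3 = 1 - 4/3 = -1/3)
s(N, d) = -127 + 150*N
I(g) = 1/(-1/3 + g) (I(g) = 1/(g - 1/3) = 1/(-1/3 + g))
I(148) - sqrt(-15214 + s(J(2), 130)) = 3/(-1 + 3*148) - sqrt(-15214 + (-127 + 150*2)) = 3/(-1 + 444) - sqrt(-15214 + (-127 + 300)) = 3/443 - sqrt(-15214 + 173) = 3*(1/443) - sqrt(-15041) = 3/443 - 13*I*sqrt(89)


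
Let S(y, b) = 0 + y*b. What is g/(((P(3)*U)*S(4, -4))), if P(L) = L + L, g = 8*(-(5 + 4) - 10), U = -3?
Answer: -19/36 ≈ -0.52778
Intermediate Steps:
S(y, b) = b*y (S(y, b) = 0 + b*y = b*y)
g = -152 (g = 8*(-1*9 - 10) = 8*(-9 - 10) = 8*(-19) = -152)
P(L) = 2*L
g/(((P(3)*U)*S(4, -4))) = -152/(((2*3)*(-3))*(-4*4)) = -152/((6*(-3))*(-16)) = -152/((-18*(-16))) = -152/288 = -152*1/288 = -19/36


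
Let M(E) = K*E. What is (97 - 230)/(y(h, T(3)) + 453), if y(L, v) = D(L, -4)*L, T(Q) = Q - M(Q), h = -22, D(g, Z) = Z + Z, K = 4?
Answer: -133/629 ≈ -0.21145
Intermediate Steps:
M(E) = 4*E
D(g, Z) = 2*Z
T(Q) = -3*Q (T(Q) = Q - 4*Q = -3*Q)
y(L, v) = -8*L (y(L, v) = (2*(-4))*L = -8*L)
(97 - 230)/(y(h, T(3)) + 453) = (97 - 230)/(-8*(-22) + 453) = -133/(176 + 453) = -133/629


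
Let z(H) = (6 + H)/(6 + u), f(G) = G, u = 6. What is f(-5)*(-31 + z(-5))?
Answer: 1855/12 ≈ 154.58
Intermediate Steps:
z(H) = ½ + H/12 (z(H) = (6 + H)/(6 + 6) = (6 + H)/12 = (6 + H)*(1/12) = ½ + H/12)
f(-5)*(-31 + z(-5)) = -5*(-31 + (½ + (1/12)*(-5))) = -5*(-31 + (½ - 5/12)) = -5*(-31 + 1/12) = -5*(-371/12) = 1855/12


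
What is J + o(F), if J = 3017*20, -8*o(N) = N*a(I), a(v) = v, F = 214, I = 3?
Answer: 241039/4 ≈ 60260.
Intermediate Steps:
o(N) = -3*N/8 (o(N) = -N*3/8 = -3*N/8)
J = 60340
J + o(F) = 60340 - 3/8*214 = 60340 - 321/4 = 241039/4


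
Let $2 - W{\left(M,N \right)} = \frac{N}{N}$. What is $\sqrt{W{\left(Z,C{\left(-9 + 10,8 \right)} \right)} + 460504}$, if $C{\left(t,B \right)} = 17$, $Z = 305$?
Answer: $\sqrt{460505} \approx 678.61$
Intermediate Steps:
$W{\left(M,N \right)} = 1$ ($W{\left(M,N \right)} = 2 - \frac{N}{N} = 2 - 1 = 1$)
$\sqrt{W{\left(Z,C{\left(-9 + 10,8 \right)} \right)} + 460504} = \sqrt{1 + 460504} = \sqrt{460505}$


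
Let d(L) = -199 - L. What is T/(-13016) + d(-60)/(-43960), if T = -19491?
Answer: 53664599/35761460 ≈ 1.5006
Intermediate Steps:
T/(-13016) + d(-60)/(-43960) = -19491/(-13016) + (-199 - 1*(-60))/(-43960) = -19491*(-1/13016) + (-199 + 60)*(-1/43960) = 19491/13016 - 139*(-1/43960) = 19491/13016 + 139/43960 = 53664599/35761460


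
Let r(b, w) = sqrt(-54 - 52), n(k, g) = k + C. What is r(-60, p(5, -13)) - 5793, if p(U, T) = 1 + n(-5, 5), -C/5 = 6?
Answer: -5793 + I*sqrt(106) ≈ -5793.0 + 10.296*I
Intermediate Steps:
C = -30 (C = -5*6 = -30)
n(k, g) = -30 + k (n(k, g) = k - 30 = -30 + k)
p(U, T) = -34 (p(U, T) = 1 + (-30 - 5) = 1 - 35 = -34)
r(b, w) = I*sqrt(106) (r(b, w) = sqrt(-106) = I*sqrt(106))
r(-60, p(5, -13)) - 5793 = I*sqrt(106) - 5793 = -5793 + I*sqrt(106)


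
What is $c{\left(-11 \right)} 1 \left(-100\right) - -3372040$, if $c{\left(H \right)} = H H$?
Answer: $3359940$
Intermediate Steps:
$c{\left(H \right)} = H^{2}$
$c{\left(-11 \right)} 1 \left(-100\right) - -3372040 = \left(-11\right)^{2} \cdot 1 \left(-100\right) - -3372040 = 121 \cdot 1 \left(-100\right) + 3372040 = 121 \left(-100\right) + 3372040 = -12100 + 3372040 = 3359940$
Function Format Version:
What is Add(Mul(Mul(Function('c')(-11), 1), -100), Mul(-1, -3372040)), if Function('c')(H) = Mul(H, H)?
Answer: 3359940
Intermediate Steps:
Function('c')(H) = Pow(H, 2)
Add(Mul(Mul(Function('c')(-11), 1), -100), Mul(-1, -3372040)) = Add(Mul(Mul(Pow(-11, 2), 1), -100), Mul(-1, -3372040)) = Add(Mul(Mul(121, 1), -100), 3372040) = Add(Mul(121, -100), 3372040) = Add(-12100, 3372040) = 3359940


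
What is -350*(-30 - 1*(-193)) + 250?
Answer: -56800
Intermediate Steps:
-350*(-30 - 1*(-193)) + 250 = -350*(-30 + 193) + 250 = -350*163 + 250 = -57050 + 250 = -56800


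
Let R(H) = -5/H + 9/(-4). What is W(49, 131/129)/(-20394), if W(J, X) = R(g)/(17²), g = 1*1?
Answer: 29/23575464 ≈ 1.2301e-6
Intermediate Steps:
g = 1
R(H) = -9/4 - 5/H (R(H) = -5/H + 9*(-¼) = -5/H - 9/4 = -9/4 - 5/H)
W(J, X) = -29/1156 (W(J, X) = (-9/4 - 5/1)/(17²) = (-9/4 - 5*1)/289 = (-9/4 - 5)*(1/289) = -29/4*1/289 = -29/1156)
W(49, 131/129)/(-20394) = -29/1156/(-20394) = -29/1156*(-1/20394) = 29/23575464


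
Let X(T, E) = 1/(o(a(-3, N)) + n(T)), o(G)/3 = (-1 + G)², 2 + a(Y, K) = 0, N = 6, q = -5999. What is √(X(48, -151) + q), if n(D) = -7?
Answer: 3*I*√66655/10 ≈ 77.453*I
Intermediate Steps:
a(Y, K) = -2 (a(Y, K) = -2 + 0 = -2)
o(G) = 3*(-1 + G)²
X(T, E) = 1/20 (X(T, E) = 1/(3*(-1 - 2)² - 7) = 1/(3*(-3)² - 7) = 1/(3*9 - 7) = 1/(27 - 7) = 1/20)
√(X(48, -151) + q) = √(1/20 - 5999) = √(-119979/20) = 3*I*√66655/10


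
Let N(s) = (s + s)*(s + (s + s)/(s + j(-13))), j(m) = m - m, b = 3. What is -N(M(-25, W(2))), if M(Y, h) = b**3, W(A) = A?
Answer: -1566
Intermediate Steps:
j(m) = 0
M(Y, h) = 27 (M(Y, h) = 3**3 = 27)
N(s) = 2*s*(2 + s) (N(s) = (s + s)*(s + (s + s)/(s + 0)) = (2*s)*(s + (2*s)/s) = (2*s)*(s + 2) = (2*s)*(2 + s) = 2*s*(2 + s))
-N(M(-25, W(2))) = -2*27*(2 + 27) = -2*27*29 = -1*1566 = -1566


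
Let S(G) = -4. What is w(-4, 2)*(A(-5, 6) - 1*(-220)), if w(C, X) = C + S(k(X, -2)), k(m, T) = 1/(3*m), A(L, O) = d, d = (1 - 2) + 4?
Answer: -1784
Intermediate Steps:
d = 3 (d = -1 + 4 = 3)
A(L, O) = 3
k(m, T) = 1/(3*m)
w(C, X) = -4 + C (w(C, X) = C - 4 = -4 + C)
w(-4, 2)*(A(-5, 6) - 1*(-220)) = (-4 - 4)*(3 - 1*(-220)) = -8*(3 + 220) = -8*223 = -1784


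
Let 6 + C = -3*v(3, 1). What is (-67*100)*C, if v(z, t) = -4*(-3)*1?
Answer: 281400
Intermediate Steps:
v(z, t) = 12 (v(z, t) = 12*1 = 12)
C = -42 (C = -6 - 3*12 = -6 - 36 = -42)
(-67*100)*C = -67*100*(-42) = -6700*(-42) = 281400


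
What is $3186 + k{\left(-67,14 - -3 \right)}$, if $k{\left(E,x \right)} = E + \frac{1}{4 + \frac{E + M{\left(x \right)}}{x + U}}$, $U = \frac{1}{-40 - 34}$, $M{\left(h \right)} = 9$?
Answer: $\frac{2296841}{736} \approx 3120.7$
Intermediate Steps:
$U = - \frac{1}{74}$ ($U = \frac{1}{-74} = - \frac{1}{74} \approx -0.013514$)
$k{\left(E,x \right)} = E + \frac{1}{4 + \frac{9 + E}{- \frac{1}{74} + x}}$ ($k{\left(E,x \right)} = E + \frac{1}{4 + \frac{E + 9}{x - \frac{1}{74}}} = E + \frac{1}{4 + \frac{9 + E}{- \frac{1}{74} + x}}$)
$3186 + k{\left(-67,14 - -3 \right)} = 3186 + \frac{-1 + 74 \left(14 - -3\right) + 74 \left(-67\right)^{2} + 662 \left(-67\right) + 296 \left(-67\right) \left(14 - -3\right)}{2 \left(331 + 37 \left(-67\right) + 148 \left(14 - -3\right)\right)} = 3186 + \frac{-1 + 74 \left(14 + 3\right) + 74 \cdot 4489 - 44354 + 296 \left(-67\right) \left(14 + 3\right)}{2 \left(331 - 2479 + 148 \left(14 + 3\right)\right)} = 3186 + \frac{-1 + 74 \cdot 17 + 332186 - 44354 + 296 \left(-67\right) 17}{2 \left(331 - 2479 + 148 \cdot 17\right)} = 3186 + \frac{-1 + 1258 + 332186 - 44354 - 337144}{2 \left(331 - 2479 + 2516\right)} = 3186 + \frac{1}{2} \cdot \frac{1}{368} \left(-48055\right) = 3186 - \frac{48055}{736} = \frac{2296841}{736}$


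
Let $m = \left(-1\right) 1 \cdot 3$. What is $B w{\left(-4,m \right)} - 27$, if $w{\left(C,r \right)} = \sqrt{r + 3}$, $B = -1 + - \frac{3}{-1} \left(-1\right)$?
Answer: $-27$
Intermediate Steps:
$B = -4$ ($B = -1 + \left(-3\right) \left(-1\right) \left(-1\right) = -1 + 3 \left(-1\right) = -1 - 3 = -4$)
$m = -3$ ($m = \left(-1\right) 3 = -3$)
$w{\left(C,r \right)} = \sqrt{3 + r}$
$B w{\left(-4,m \right)} - 27 = - 4 \sqrt{3 - 3} - 27 = - 4 \sqrt{0} - 27 = \left(-4\right) 0 - 27 = 0 - 27 = -27$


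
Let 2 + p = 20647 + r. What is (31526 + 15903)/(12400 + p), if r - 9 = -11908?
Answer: 47429/21146 ≈ 2.2429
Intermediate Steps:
r = -11899 (r = 9 - 11908 = -11899)
p = 8746 (p = -2 + (20647 - 11899) = -2 + 8748 = 8746)
(31526 + 15903)/(12400 + p) = (31526 + 15903)/(12400 + 8746) = 47429/21146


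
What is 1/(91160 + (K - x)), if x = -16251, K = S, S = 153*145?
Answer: 1/129596 ≈ 7.7163e-6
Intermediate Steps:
S = 22185
K = 22185
1/(91160 + (K - x)) = 1/(91160 + (22185 - 1*(-16251))) = 1/(91160 + (22185 + 16251)) = 1/(91160 + 38436) = 1/129596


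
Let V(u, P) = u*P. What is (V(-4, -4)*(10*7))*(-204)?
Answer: -228480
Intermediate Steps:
V(u, P) = P*u
(V(-4, -4)*(10*7))*(-204) = ((-4*(-4))*(10*7))*(-204) = (16*70)*(-204) = 1120*(-204) = -228480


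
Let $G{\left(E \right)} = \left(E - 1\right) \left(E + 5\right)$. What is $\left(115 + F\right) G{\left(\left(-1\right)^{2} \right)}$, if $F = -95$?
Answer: $0$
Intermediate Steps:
$G{\left(E \right)} = \left(-1 + E\right) \left(5 + E\right)$
$\left(115 + F\right) G{\left(\left(-1\right)^{2} \right)} = \left(115 - 95\right) \left(-5 + \left(\left(-1\right)^{2}\right)^{2} + 4 \left(-1\right)^{2}\right) = 20 \left(-5 + 1^{2} + 4 \cdot 1\right) = 20 \left(-5 + 1 + 4\right) = 20 \cdot 0 = 0$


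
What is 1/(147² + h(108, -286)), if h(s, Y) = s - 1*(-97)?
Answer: 1/21814 ≈ 4.5842e-5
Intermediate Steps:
h(s, Y) = 97 + s (h(s, Y) = s + 97 = 97 + s)
1/(147² + h(108, -286)) = 1/(147² + (97 + 108)) = 1/(21609 + 205) = 1/21814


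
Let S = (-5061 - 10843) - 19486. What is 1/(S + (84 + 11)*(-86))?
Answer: -1/43560 ≈ -2.2957e-5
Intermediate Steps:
S = -35390 (S = -15904 - 19486 = -35390)
1/(S + (84 + 11)*(-86)) = 1/(-35390 + (84 + 11)*(-86)) = 1/(-35390 + 95*(-86)) = 1/(-35390 - 8170) = 1/(-43560) = -1/43560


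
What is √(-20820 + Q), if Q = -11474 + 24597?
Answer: I*√7697 ≈ 87.733*I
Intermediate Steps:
Q = 13123
√(-20820 + Q) = √(-20820 + 13123) = √(-7697) = I*√7697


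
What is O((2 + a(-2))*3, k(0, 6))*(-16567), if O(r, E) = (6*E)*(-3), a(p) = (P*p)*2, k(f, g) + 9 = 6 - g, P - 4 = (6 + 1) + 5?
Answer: -2683854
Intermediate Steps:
P = 16 (P = 4 + ((6 + 1) + 5) = 4 + (7 + 5) = 4 + 12 = 16)
k(f, g) = -3 - g (k(f, g) = -9 + (6 - g) = -3 - g)
a(p) = 32*p (a(p) = (16*p)*2 = 32*p)
O(r, E) = -18*E
O((2 + a(-2))*3, k(0, 6))*(-16567) = -18*(-3 - 1*6)*(-16567) = -18*(-3 - 6)*(-16567) = -18*(-9)*(-16567) = 162*(-16567) = -2683854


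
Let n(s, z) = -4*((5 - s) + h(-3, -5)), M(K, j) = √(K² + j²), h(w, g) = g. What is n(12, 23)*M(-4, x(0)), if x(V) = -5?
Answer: 48*√41 ≈ 307.35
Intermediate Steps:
n(s, z) = 4*s (n(s, z) = -4*((5 - s) - 5) = -(-4)*s = 4*s)
n(12, 23)*M(-4, x(0)) = (4*12)*√((-4)² + (-5)²) = 48*√(16 + 25) = 48*√41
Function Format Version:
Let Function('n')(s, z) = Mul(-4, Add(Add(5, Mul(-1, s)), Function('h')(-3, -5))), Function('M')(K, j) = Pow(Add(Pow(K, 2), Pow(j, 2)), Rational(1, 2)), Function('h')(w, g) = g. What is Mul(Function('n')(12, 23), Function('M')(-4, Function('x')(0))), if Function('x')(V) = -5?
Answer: Mul(48, Pow(41, Rational(1, 2))) ≈ 307.35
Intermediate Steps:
Function('n')(s, z) = Mul(4, s) (Function('n')(s, z) = Mul(-4, Add(Add(5, Mul(-1, s)), -5)) = Mul(-4, Mul(-1, s)) = Mul(4, s))
Mul(Function('n')(12, 23), Function('M')(-4, Function('x')(0))) = Mul(Mul(4, 12), Pow(Add(Pow(-4, 2), Pow(-5, 2)), Rational(1, 2))) = Mul(48, Pow(Add(16, 25), Rational(1, 2))) = Mul(48, Pow(41, Rational(1, 2)))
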